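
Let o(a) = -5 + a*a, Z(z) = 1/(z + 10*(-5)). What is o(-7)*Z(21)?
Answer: -44/29 ≈ -1.5172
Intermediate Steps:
Z(z) = 1/(-50 + z) (Z(z) = 1/(z - 50) = 1/(-50 + z))
o(a) = -5 + a²
o(-7)*Z(21) = (-5 + (-7)²)/(-50 + 21) = (-5 + 49)/(-29) = 44*(-1/29) = -44/29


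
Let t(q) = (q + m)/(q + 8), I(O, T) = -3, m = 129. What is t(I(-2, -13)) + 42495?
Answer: 212601/5 ≈ 42520.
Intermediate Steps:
t(q) = (129 + q)/(8 + q) (t(q) = (q + 129)/(q + 8) = (129 + q)/(8 + q))
t(I(-2, -13)) + 42495 = (129 - 3)/(8 - 3) + 42495 = 126/5 + 42495 = 212601/5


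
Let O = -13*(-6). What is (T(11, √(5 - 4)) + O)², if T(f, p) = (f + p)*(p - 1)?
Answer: 6084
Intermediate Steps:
T(f, p) = (-1 + p)*(f + p) (T(f, p) = (f + p)*(-1 + p) = (-1 + p)*(f + p))
O = 78
(T(11, √(5 - 4)) + O)² = (((√(5 - 4))² - 1*11 - √(5 - 4) + 11*√(5 - 4)) + 78)² = (((√1)² - 11 - √1 + 11*√1) + 78)² = ((1² - 11 - 1*1 + 11*1) + 78)² = ((1 - 11 - 1 + 11) + 78)² = (0 + 78)² = 78² = 6084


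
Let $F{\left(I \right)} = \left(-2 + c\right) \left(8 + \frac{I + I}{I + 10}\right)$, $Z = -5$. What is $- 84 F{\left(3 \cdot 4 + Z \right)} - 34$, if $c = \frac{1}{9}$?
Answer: $1366$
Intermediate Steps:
$c = \frac{1}{9} \approx 0.11111$
$F{\left(I \right)} = - \frac{136}{9} - \frac{34 I}{9 \left(10 + I\right)}$ ($F{\left(I \right)} = \left(-2 + \frac{1}{9}\right) \left(8 + \frac{I + I}{I + 10}\right) = - \frac{17 \left(8 + \frac{2 I}{10 + I}\right)}{9} = - \frac{136}{9} - \frac{34 I}{9 \left(10 + I\right)}$)
$- 84 F{\left(3 \cdot 4 + Z \right)} - 34 = - 84 \frac{170 \left(-8 - \left(3 \cdot 4 - 5\right)\right)}{9 \left(10 + \left(3 \cdot 4 - 5\right)\right)} - 34 = - 84 \frac{170 \left(-8 - \left(12 - 5\right)\right)}{9 \left(10 + \left(12 - 5\right)\right)} - 34 = - 84 \frac{170 \left(-8 - 7\right)}{9 \left(10 + 7\right)} - 34 = - 84 \frac{170 \left(-8 - 7\right)}{9 \cdot 17} - 34 = - 84 \cdot \frac{170}{9} \cdot \frac{1}{17} \left(-15\right) - 34 = \left(-84\right) \left(- \frac{50}{3}\right) - 34 = 1400 - 34 = 1366$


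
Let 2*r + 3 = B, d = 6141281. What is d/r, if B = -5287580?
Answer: -12282562/5287583 ≈ -2.3229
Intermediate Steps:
r = -5287583/2 (r = -3/2 + (½)*(-5287580) = -3/2 - 2643790 = -5287583/2 ≈ -2.6438e+6)
d/r = 6141281/(-5287583/2) = 6141281*(-2/5287583) = -12282562/5287583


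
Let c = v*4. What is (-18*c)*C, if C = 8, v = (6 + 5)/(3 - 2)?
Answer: -6336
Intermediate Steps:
v = 11 (v = 11/1 = 11*1 = 11)
c = 44 (c = 11*4 = 44)
(-18*c)*C = -18*44*8 = -792*8 = -6336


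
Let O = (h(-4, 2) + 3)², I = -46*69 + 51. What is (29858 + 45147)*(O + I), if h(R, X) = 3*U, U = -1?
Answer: -234240615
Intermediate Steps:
I = -3123 (I = -3174 + 51 = -3123)
h(R, X) = -3 (h(R, X) = 3*(-1) = -3)
O = 0 (O = (-3 + 3)² = 0² = 0)
(29858 + 45147)*(O + I) = (29858 + 45147)*(0 - 3123) = 75005*(-3123) = -234240615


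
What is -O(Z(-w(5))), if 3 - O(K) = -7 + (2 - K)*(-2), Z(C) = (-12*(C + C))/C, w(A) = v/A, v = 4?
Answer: -62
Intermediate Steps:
w(A) = 4/A
Z(C) = -24 (Z(C) = (-24*C)/C = -24)
O(K) = 14 - 2*K (O(K) = 3 - (-7 + (2 - K)*(-2)) = 3 - (-7 + (-4 + 2*K)) = 3 - (-11 + 2*K) = 3 + (11 - 2*K) = 14 - 2*K)
-O(Z(-w(5))) = -(14 - 2*(-24)) = -(14 + 48) = -1*62 = -62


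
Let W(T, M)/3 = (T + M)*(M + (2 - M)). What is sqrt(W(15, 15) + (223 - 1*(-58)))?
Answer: sqrt(461) ≈ 21.471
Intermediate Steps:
W(T, M) = 6*M + 6*T (W(T, M) = 3*((T + M)*(M + (2 - M))) = 3*((M + T)*2) = 3*(2*M + 2*T) = 6*M + 6*T)
sqrt(W(15, 15) + (223 - 1*(-58))) = sqrt((6*15 + 6*15) + (223 - 1*(-58))) = sqrt((90 + 90) + (223 + 58)) = sqrt(180 + 281) = sqrt(461)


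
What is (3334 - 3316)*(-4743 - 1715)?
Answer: -116244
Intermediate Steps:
(3334 - 3316)*(-4743 - 1715) = 18*(-6458) = -116244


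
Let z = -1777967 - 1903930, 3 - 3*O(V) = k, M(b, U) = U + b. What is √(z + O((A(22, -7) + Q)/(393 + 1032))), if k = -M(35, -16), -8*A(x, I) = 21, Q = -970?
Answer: I*√33137007/3 ≈ 1918.8*I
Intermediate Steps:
A(x, I) = -21/8 (A(x, I) = -⅛*21 = -21/8)
k = -19 (k = -(-16 + 35) = -1*19 = -19)
O(V) = 22/3 (O(V) = 1 - ⅓*(-19) = 1 + 19/3 = 22/3)
z = -3681897
√(z + O((A(22, -7) + Q)/(393 + 1032))) = √(-3681897 + 22/3) = √(-11045669/3) = I*√33137007/3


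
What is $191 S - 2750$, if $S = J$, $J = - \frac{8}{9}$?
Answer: $- \frac{26278}{9} \approx -2919.8$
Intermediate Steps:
$J = - \frac{8}{9}$ ($J = \left(-8\right) \frac{1}{9} = - \frac{8}{9} \approx -0.88889$)
$S = - \frac{8}{9} \approx -0.88889$
$191 S - 2750 = 191 \left(- \frac{8}{9}\right) - 2750 = - \frac{1528}{9} - 2750 = - \frac{26278}{9}$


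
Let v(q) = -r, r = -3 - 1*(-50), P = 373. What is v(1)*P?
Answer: -17531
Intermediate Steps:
r = 47 (r = -3 + 50 = 47)
v(q) = -47 (v(q) = -1*47 = -47)
v(1)*P = -47*373 = -17531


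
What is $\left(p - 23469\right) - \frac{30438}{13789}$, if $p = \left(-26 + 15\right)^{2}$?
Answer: $- \frac{321976010}{13789} \approx -23350.0$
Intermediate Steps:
$p = 121$ ($p = \left(-11\right)^{2} = 121$)
$\left(p - 23469\right) - \frac{30438}{13789} = \left(121 - 23469\right) - \frac{30438}{13789} = -23348 - \frac{30438}{13789} = - \frac{321976010}{13789}$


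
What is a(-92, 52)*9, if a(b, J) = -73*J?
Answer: -34164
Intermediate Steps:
a(-92, 52)*9 = -73*52*9 = -3796*9 = -34164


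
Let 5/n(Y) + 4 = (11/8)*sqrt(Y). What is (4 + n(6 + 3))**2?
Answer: 1936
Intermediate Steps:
n(Y) = 5/(-4 + 11*sqrt(Y)/8) (n(Y) = 5/(-4 + (11/8)*sqrt(Y)) = 5/(-4 + (11*(1/8))*sqrt(Y)) = 5/(-4 + 11*sqrt(Y)/8))
(4 + n(6 + 3))**2 = (4 + 40/(-32 + 11*sqrt(6 + 3)))**2 = (4 + 40/(-32 + 11*sqrt(9)))**2 = (4 + 40/(-32 + 11*3))**2 = (4 + 40/(-32 + 33))**2 = (4 + 40/1)**2 = (4 + 40*1)**2 = (4 + 40)**2 = 44**2 = 1936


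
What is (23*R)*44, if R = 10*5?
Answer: 50600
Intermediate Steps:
R = 50
(23*R)*44 = (23*50)*44 = 1150*44 = 50600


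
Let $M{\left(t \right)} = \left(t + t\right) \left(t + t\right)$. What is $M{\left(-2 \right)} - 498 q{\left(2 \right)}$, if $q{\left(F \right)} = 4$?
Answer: $-1976$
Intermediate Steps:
$M{\left(t \right)} = 4 t^{2}$ ($M{\left(t \right)} = 2 t 2 t = 4 t^{2}$)
$M{\left(-2 \right)} - 498 q{\left(2 \right)} = 4 \left(-2\right)^{2} - 1992 = 4 \cdot 4 - 1992 = 16 - 1992 = -1976$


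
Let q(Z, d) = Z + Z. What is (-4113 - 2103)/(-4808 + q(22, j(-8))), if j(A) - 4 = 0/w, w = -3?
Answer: 518/397 ≈ 1.3048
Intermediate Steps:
j(A) = 4 (j(A) = 4 + 0/(-3) = 4 + 0*(-⅓) = 4 + 0 = 4)
q(Z, d) = 2*Z
(-4113 - 2103)/(-4808 + q(22, j(-8))) = (-4113 - 2103)/(-4808 + 2*22) = -6216/(-4808 + 44) = -6216/(-4764) = -6216*(-1/4764) = 518/397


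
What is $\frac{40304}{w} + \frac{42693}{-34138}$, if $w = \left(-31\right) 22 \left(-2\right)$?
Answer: $\frac{29946925}{1058278} \approx 28.298$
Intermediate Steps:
$w = 1364$ ($w = \left(-682\right) \left(-2\right) = 1364$)
$\frac{40304}{w} + \frac{42693}{-34138} = \frac{40304}{1364} + \frac{42693}{-34138} = 40304 \cdot \frac{1}{1364} + 42693 \left(- \frac{1}{34138}\right) = \frac{916}{31} - \frac{42693}{34138} = \frac{29946925}{1058278}$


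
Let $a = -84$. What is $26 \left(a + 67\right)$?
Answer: $-442$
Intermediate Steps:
$26 \left(a + 67\right) = 26 \left(-84 + 67\right) = 26 \left(-17\right) = -442$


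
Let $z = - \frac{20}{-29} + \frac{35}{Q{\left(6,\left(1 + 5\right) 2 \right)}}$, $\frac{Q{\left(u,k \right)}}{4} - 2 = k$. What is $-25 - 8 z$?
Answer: $- \frac{1030}{29} \approx -35.517$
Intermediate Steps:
$Q{\left(u,k \right)} = 8 + 4 k$
$z = \frac{305}{232}$ ($z = - \frac{20}{-29} + \frac{35}{8 + 4 \left(1 + 5\right) 2} = \left(-20\right) \left(- \frac{1}{29}\right) + \frac{35}{8 + 4 \cdot 6 \cdot 2} = \frac{20}{29} + \frac{35}{8 + 4 \cdot 12} = \frac{20}{29} + \frac{35}{8 + 48} = \frac{20}{29} + \frac{35}{56} = \frac{20}{29} + 35 \cdot \frac{1}{56} = \frac{20}{29} + \frac{5}{8} = \frac{305}{232} \approx 1.3147$)
$-25 - 8 z = -25 - \frac{305}{29} = - \frac{1030}{29}$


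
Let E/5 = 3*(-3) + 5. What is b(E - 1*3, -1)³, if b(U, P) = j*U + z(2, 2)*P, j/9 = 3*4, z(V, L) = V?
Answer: -15363967256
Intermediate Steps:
j = 108 (j = 9*(3*4) = 9*12 = 108)
E = -20 (E = 5*(3*(-3) + 5) = 5*(-9 + 5) = 5*(-4) = -20)
b(U, P) = 2*P + 108*U (b(U, P) = 108*U + 2*P = 2*P + 108*U)
b(E - 1*3, -1)³ = (2*(-1) + 108*(-20 - 1*3))³ = (-2 + 108*(-20 - 3))³ = (-2 + 108*(-23))³ = (-2 - 2484)³ = (-2486)³ = -15363967256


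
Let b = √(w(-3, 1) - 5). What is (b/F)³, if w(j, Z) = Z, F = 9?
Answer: -8*I/729 ≈ -0.010974*I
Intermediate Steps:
b = 2*I (b = √(1 - 5) = √(-4) = 2*I ≈ 2.0*I)
(b/F)³ = ((2*I)/9)³ = ((2*I)*(⅑))³ = (2*I/9)³ = -8*I/729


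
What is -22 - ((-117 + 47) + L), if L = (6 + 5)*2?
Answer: 26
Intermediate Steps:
L = 22 (L = 11*2 = 22)
-22 - ((-117 + 47) + L) = -22 - ((-117 + 47) + 22) = -22 - (-70 + 22) = -22 - 1*(-48) = -22 + 48 = 26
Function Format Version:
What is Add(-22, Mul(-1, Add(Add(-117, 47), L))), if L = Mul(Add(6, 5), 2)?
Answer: 26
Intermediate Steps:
L = 22 (L = Mul(11, 2) = 22)
Add(-22, Mul(-1, Add(Add(-117, 47), L))) = Add(-22, Mul(-1, Add(Add(-117, 47), 22))) = Add(-22, Mul(-1, Add(-70, 22))) = Add(-22, Mul(-1, -48)) = Add(-22, 48) = 26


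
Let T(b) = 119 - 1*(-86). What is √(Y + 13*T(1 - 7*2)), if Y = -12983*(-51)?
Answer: √664798 ≈ 815.35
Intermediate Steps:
T(b) = 205 (T(b) = 119 + 86 = 205)
Y = 662133
√(Y + 13*T(1 - 7*2)) = √(662133 + 13*205) = √(662133 + 2665) = √664798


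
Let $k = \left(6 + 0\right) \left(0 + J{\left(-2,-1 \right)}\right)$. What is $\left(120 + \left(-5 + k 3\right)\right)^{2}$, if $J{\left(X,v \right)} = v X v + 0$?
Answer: $6241$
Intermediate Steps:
$J{\left(X,v \right)} = X v^{2}$ ($J{\left(X,v \right)} = X v v + 0 = X v^{2} + 0 = X v^{2}$)
$k = -12$ ($k = \left(6 + 0\right) \left(0 - 2 \left(-1\right)^{2}\right) = 6 \left(0 - 2\right) = 6 \left(-2\right) = -12$)
$\left(120 + \left(-5 + k 3\right)\right)^{2} = \left(120 - 41\right)^{2} = 79^{2} = 6241$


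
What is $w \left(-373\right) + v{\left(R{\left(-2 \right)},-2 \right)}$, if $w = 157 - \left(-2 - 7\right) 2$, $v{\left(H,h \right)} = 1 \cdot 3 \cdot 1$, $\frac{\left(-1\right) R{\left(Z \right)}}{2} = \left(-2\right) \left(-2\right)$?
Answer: $-65272$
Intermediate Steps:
$R{\left(Z \right)} = -8$ ($R{\left(Z \right)} = - 2 \left(\left(-2\right) \left(-2\right)\right) = \left(-2\right) 4 = -8$)
$v{\left(H,h \right)} = 3$ ($v{\left(H,h \right)} = 3 \cdot 1 = 3$)
$w = 175$ ($w = 157 - \left(-9\right) 2 = 157 - -18 = 157 + 18 = 175$)
$w \left(-373\right) + v{\left(R{\left(-2 \right)},-2 \right)} = 175 \left(-373\right) + 3 = -65275 + 3 = -65272$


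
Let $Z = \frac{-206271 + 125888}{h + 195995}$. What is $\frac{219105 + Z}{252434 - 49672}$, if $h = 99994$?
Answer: $\frac{32426294731}{30007660809} \approx 1.0806$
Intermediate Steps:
$Z = - \frac{80383}{295989}$ ($Z = \frac{-206271 + 125888}{99994 + 195995} = - \frac{80383}{295989} \approx -0.27157$)
$\frac{219105 + Z}{252434 - 49672} = \frac{219105 - \frac{80383}{295989}}{252434 - 49672} = \frac{64852589462}{295989 \cdot 202762} = \frac{64852589462}{295989} \cdot \frac{1}{202762} = \frac{32426294731}{30007660809}$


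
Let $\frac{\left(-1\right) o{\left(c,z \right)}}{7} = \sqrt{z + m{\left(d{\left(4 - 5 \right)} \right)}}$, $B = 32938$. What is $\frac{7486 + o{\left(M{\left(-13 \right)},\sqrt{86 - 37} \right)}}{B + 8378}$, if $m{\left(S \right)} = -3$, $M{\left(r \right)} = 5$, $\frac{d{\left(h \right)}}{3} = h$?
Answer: $\frac{1868}{10329} \approx 0.18085$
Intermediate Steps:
$d{\left(h \right)} = 3 h$
$o{\left(c,z \right)} = - 7 \sqrt{-3 + z}$ ($o{\left(c,z \right)} = - 7 \sqrt{z - 3} = - 7 \sqrt{-3 + z}$)
$\frac{7486 + o{\left(M{\left(-13 \right)},\sqrt{86 - 37} \right)}}{B + 8378} = \frac{7486 - 7 \sqrt{-3 + \sqrt{86 - 37}}}{32938 + 8378} = \frac{7486 - 7 \sqrt{-3 + \sqrt{49}}}{41316} = \left(7486 - 7 \sqrt{-3 + 7}\right) \frac{1}{41316} = \left(7486 - 7 \sqrt{4}\right) \frac{1}{41316} = \left(7486 - 14\right) \frac{1}{41316} = 7472 \cdot \frac{1}{41316} = \frac{1868}{10329}$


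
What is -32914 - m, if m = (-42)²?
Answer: -34678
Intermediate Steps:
m = 1764
-32914 - m = -32914 - 1*1764 = -32914 - 1764 = -34678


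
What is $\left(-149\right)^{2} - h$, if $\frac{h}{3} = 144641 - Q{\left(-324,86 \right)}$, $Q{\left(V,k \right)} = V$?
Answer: $-412694$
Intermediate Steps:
$h = 434895$ ($h = 3 \left(144641 - -324\right) = 3 \left(144641 + 324\right) = 3 \cdot 144965 = 434895$)
$\left(-149\right)^{2} - h = \left(-149\right)^{2} - 434895 = 22201 - 434895 = -412694$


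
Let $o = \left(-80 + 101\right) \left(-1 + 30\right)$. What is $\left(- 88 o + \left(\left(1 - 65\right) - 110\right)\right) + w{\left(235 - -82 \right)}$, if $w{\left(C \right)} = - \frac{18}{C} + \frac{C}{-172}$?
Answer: $- \frac{2931640969}{54524} \approx -53768.0$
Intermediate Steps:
$w{\left(C \right)} = - \frac{18}{C} - \frac{C}{172}$ ($w{\left(C \right)} = - \frac{18}{C} + C \left(- \frac{1}{172}\right) = - \frac{18}{C} - \frac{C}{172}$)
$o = 609$ ($o = 21 \cdot 29 = 609$)
$\left(- 88 o + \left(\left(1 - 65\right) - 110\right)\right) + w{\left(235 - -82 \right)} = \left(\left(-88\right) 609 + \left(\left(1 - 65\right) - 110\right)\right) - \left(\frac{18}{235 - -82} + \frac{235 - -82}{172}\right) = \left(-53592 - 174\right) - \left(\frac{18}{235 + 82} + \frac{235 + 82}{172}\right) = \left(-53592 - 174\right) - \left(\frac{317}{172} + \frac{18}{317}\right) = -53766 - \frac{103585}{54524} = - \frac{2931640969}{54524}$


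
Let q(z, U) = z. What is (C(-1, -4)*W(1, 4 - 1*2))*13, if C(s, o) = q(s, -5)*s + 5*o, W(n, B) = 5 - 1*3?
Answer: -494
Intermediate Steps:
W(n, B) = 2 (W(n, B) = 5 - 3 = 2)
C(s, o) = s**2 + 5*o (C(s, o) = s*s + 5*o = s**2 + 5*o)
(C(-1, -4)*W(1, 4 - 1*2))*13 = (((-1)**2 + 5*(-4))*2)*13 = ((1 - 20)*2)*13 = -19*2*13 = -38*13 = -494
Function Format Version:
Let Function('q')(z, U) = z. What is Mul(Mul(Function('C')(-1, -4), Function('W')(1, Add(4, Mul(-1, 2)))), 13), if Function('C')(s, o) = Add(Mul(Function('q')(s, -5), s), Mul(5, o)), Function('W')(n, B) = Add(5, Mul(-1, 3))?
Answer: -494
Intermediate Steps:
Function('W')(n, B) = 2 (Function('W')(n, B) = Add(5, -3) = 2)
Function('C')(s, o) = Add(Pow(s, 2), Mul(5, o)) (Function('C')(s, o) = Add(Mul(s, s), Mul(5, o)) = Add(Pow(s, 2), Mul(5, o)))
Mul(Mul(Function('C')(-1, -4), Function('W')(1, Add(4, Mul(-1, 2)))), 13) = Mul(Mul(Add(Pow(-1, 2), Mul(5, -4)), 2), 13) = Mul(Mul(Add(1, -20), 2), 13) = Mul(Mul(-19, 2), 13) = Mul(-38, 13) = -494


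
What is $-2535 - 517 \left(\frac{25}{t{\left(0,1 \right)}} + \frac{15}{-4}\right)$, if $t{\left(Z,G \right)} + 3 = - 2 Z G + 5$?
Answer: $- \frac{28235}{4} \approx -7058.8$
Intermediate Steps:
$t{\left(Z,G \right)} = 2 - 2 G Z$ ($t{\left(Z,G \right)} = -3 + \left(- 2 Z G + 5\right) = -3 - \left(-5 + 2 G Z\right) = 2 - 2 G Z$)
$-2535 - 517 \left(\frac{25}{t{\left(0,1 \right)}} + \frac{15}{-4}\right) = -2535 - 517 \left(\frac{25}{2 - 2 \cdot 0} + \frac{15}{-4}\right) = -2535 - 517 \left(\frac{25}{2 + 0} + 15 \left(- \frac{1}{4}\right)\right) = -2535 - 517 \left(\frac{25}{2} - \frac{15}{4}\right) = -2535 - \frac{18095}{4} = - \frac{28235}{4}$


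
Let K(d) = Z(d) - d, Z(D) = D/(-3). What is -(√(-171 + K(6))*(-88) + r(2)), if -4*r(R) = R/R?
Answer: ¼ + 88*I*√179 ≈ 0.25 + 1177.4*I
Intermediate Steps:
Z(D) = -D/3 (Z(D) = D*(-⅓) = -D/3)
K(d) = -4*d/3 (K(d) = -d/3 - d = -4*d/3)
r(R) = -¼ (r(R) = -R/(4*R) = -¼*1 = -¼)
-(√(-171 + K(6))*(-88) + r(2)) = -(√(-171 - 4/3*6)*(-88) - ¼) = -(√(-171 - 8)*(-88) - ¼) = -(√(-179)*(-88) - ¼) = -((I*√179)*(-88) - ¼) = -(-88*I*√179 - ¼) = -(-¼ - 88*I*√179) = ¼ + 88*I*√179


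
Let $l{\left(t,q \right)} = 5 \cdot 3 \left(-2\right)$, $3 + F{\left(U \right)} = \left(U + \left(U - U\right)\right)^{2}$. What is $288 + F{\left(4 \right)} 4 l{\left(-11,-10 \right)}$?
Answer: $-1272$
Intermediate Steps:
$F{\left(U \right)} = -3 + U^{2}$ ($F{\left(U \right)} = -3 + \left(U + \left(U - U\right)\right)^{2} = -3 + \left(U + 0\right)^{2} = -3 + U^{2}$)
$l{\left(t,q \right)} = -30$ ($l{\left(t,q \right)} = 15 \left(-2\right) = -30$)
$288 + F{\left(4 \right)} 4 l{\left(-11,-10 \right)} = 288 + \left(-3 + 4^{2}\right) 4 \left(-30\right) = 288 + \left(-3 + 16\right) 4 \left(-30\right) = 288 + 13 \cdot 4 \left(-30\right) = 288 + 52 \left(-30\right) = 288 - 1560 = -1272$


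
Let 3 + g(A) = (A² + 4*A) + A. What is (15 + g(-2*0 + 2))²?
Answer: 676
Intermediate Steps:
g(A) = -3 + A² + 5*A (g(A) = -3 + ((A² + 4*A) + A) = -3 + (A² + 5*A) = -3 + A² + 5*A)
(15 + g(-2*0 + 2))² = (15 + (-3 + (-2*0 + 2)² + 5*(-2*0 + 2)))² = (15 + (-3 + (0 + 2)² + 5*(0 + 2)))² = (15 + (-3 + 2² + 5*2))² = (15 + (-3 + 4 + 10))² = (15 + 11)² = 26² = 676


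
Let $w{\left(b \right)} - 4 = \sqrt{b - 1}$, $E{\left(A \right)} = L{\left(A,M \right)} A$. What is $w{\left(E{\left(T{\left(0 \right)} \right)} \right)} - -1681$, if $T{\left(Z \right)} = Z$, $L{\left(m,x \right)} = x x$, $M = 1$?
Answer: $1685 + i \approx 1685.0 + 1.0 i$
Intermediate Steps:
$L{\left(m,x \right)} = x^{2}$
$E{\left(A \right)} = A$ ($E{\left(A \right)} = 1^{2} A = 1 A = A$)
$w{\left(b \right)} = 4 + \sqrt{-1 + b}$ ($w{\left(b \right)} = 4 + \sqrt{b - 1} = 4 + \sqrt{-1 + b}$)
$w{\left(E{\left(T{\left(0 \right)} \right)} \right)} - -1681 = \left(4 + \sqrt{-1 + 0}\right) - -1681 = \left(4 + \sqrt{-1}\right) + 1681 = \left(4 + i\right) + 1681 = 1685 + i$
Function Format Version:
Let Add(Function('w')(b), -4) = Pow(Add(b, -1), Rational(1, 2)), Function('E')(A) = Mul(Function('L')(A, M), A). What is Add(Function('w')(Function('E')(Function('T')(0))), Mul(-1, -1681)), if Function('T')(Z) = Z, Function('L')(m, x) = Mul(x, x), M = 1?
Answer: Add(1685, I) ≈ Add(1685.0, Mul(1.0000, I))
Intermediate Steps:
Function('L')(m, x) = Pow(x, 2)
Function('E')(A) = A (Function('E')(A) = Mul(Pow(1, 2), A) = Mul(1, A) = A)
Function('w')(b) = Add(4, Pow(Add(-1, b), Rational(1, 2))) (Function('w')(b) = Add(4, Pow(Add(b, -1), Rational(1, 2))) = Add(4, Pow(Add(-1, b), Rational(1, 2))))
Add(Function('w')(Function('E')(Function('T')(0))), Mul(-1, -1681)) = Add(Add(4, Pow(Add(-1, 0), Rational(1, 2))), Mul(-1, -1681)) = Add(Add(4, Pow(-1, Rational(1, 2))), 1681) = Add(Add(4, I), 1681) = Add(1685, I)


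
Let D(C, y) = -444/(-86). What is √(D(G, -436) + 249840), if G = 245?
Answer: √461963706/43 ≈ 499.85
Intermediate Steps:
D(C, y) = 222/43 (D(C, y) = -444*(-1/86) = 222/43)
√(D(G, -436) + 249840) = √(222/43 + 249840) = √(10743342/43) = √461963706/43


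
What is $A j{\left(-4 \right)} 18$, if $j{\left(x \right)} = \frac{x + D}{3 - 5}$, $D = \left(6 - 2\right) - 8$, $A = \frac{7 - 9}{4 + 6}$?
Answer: $- \frac{72}{5} \approx -14.4$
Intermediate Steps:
$A = - \frac{1}{5}$ ($A = - \frac{2}{10} = \left(-2\right) \frac{1}{10} = - \frac{1}{5} \approx -0.2$)
$D = -4$ ($D = 4 - 8 = -4$)
$j{\left(x \right)} = 2 - \frac{x}{2}$ ($j{\left(x \right)} = \frac{x - 4}{3 - 5} = \frac{-4 + x}{-2} = \left(-4 + x\right) \left(- \frac{1}{2}\right) = 2 - \frac{x}{2}$)
$A j{\left(-4 \right)} 18 = - \frac{2 - -2}{5} \cdot 18 = - \frac{2 + 2}{5} \cdot 18 = \left(- \frac{1}{5}\right) 4 \cdot 18 = \left(- \frac{4}{5}\right) 18 = - \frac{72}{5}$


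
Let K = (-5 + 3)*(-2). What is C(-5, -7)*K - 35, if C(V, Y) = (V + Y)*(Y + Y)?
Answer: 637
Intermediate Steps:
K = 4 (K = -2*(-2) = 4)
C(V, Y) = 2*Y*(V + Y) (C(V, Y) = (V + Y)*(2*Y) = 2*Y*(V + Y))
C(-5, -7)*K - 35 = (2*(-7)*(-5 - 7))*4 - 35 = (2*(-7)*(-12))*4 - 35 = 168*4 - 35 = 672 - 35 = 637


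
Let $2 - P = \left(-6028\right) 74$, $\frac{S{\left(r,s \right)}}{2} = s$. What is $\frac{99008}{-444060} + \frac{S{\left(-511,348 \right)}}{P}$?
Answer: $- \frac{5481978604}{24760452555} \approx -0.2214$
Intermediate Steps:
$S{\left(r,s \right)} = 2 s$
$P = 446074$ ($P = 2 - \left(-6028\right) 74 = 2 - -446072 = 2 + 446072 = 446074$)
$\frac{99008}{-444060} + \frac{S{\left(-511,348 \right)}}{P} = \frac{99008}{-444060} + \frac{2 \cdot 348}{446074} = 99008 \left(- \frac{1}{444060}\right) + 696 \cdot \frac{1}{446074} = - \frac{24752}{111015} + \frac{348}{223037} = - \frac{5481978604}{24760452555}$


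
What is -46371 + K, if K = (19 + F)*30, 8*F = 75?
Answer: -182079/4 ≈ -45520.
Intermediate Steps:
F = 75/8 (F = (1/8)*75 = 75/8 ≈ 9.3750)
K = 3405/4 (K = (19 + 75/8)*30 = (227/8)*30 = 3405/4 ≈ 851.25)
-46371 + K = -46371 + 3405/4 = -182079/4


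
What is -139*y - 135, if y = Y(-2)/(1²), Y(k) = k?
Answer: 143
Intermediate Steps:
y = -2 (y = -2/(1²) = -2/1 = -2*1 = -2)
-139*y - 135 = -139*(-2) - 135 = 278 - 135 = 143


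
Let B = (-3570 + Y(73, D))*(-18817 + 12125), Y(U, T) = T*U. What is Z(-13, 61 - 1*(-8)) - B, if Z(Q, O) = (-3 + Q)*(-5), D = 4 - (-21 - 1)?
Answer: -11188944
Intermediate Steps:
D = 26 (D = 4 - 1*(-22) = 4 + 22 = 26)
Z(Q, O) = 15 - 5*Q
B = 11189024 (B = (-3570 + 26*73)*(-18817 + 12125) = (-3570 + 1898)*(-6692) = -1672*(-6692) = 11189024)
Z(-13, 61 - 1*(-8)) - B = (15 - 5*(-13)) - 1*11189024 = (15 + 65) - 11189024 = 80 - 11189024 = -11188944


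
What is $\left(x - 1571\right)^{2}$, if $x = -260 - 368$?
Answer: $4835601$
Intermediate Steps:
$x = -628$ ($x = -260 - 368 = -628$)
$\left(x - 1571\right)^{2} = \left(-628 - 1571\right)^{2} = \left(-2199\right)^{2} = 4835601$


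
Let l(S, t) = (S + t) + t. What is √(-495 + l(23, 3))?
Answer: I*√466 ≈ 21.587*I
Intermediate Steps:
l(S, t) = S + 2*t
√(-495 + l(23, 3)) = √(-495 + (23 + 2*3)) = √(-495 + (23 + 6)) = √(-495 + 29) = √(-466) = I*√466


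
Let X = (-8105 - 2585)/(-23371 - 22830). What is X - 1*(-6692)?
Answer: 309187782/46201 ≈ 6692.2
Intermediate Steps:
X = 10690/46201 (X = -10690/(-46201) = -10690*(-1/46201) = 10690/46201 ≈ 0.23138)
X - 1*(-6692) = 10690/46201 - 1*(-6692) = 10690/46201 + 6692 = 309187782/46201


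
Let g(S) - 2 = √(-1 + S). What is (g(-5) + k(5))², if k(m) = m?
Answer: (7 + I*√6)² ≈ 43.0 + 34.293*I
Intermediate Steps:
g(S) = 2 + √(-1 + S)
(g(-5) + k(5))² = ((2 + √(-1 - 5)) + 5)² = ((2 + √(-6)) + 5)² = ((2 + I*√6) + 5)² = (7 + I*√6)²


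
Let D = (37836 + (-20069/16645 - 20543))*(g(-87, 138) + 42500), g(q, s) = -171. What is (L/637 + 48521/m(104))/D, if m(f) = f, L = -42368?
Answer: 33932247325/62085657944526944 ≈ 5.4654e-7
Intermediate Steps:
D = 12183213882364/16645 (D = (37836 + (-20069/16645 - 20543))*(-171 + 42500) = (37836 + (-20069*1/16645 - 20543))*42329 = (37836 + (-20069/16645 - 20543))*42329 = (37836 - 341958304/16645)*42329 = (287821916/16645)*42329 = 12183213882364/16645 ≈ 7.3194e+8)
(L/637 + 48521/m(104))/D = (-42368/637 + 48521/104)/(12183213882364/16645) = (-42368*1/637 + 48521*(1/104))*(16645/12183213882364) = (-42368/637 + 48521/104)*(16645/12183213882364) = (2038585/5096)*(16645/12183213882364) = 33932247325/62085657944526944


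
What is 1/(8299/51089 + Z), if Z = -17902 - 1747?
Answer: -51089/1003839462 ≈ -5.0894e-5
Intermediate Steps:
Z = -19649
1/(8299/51089 + Z) = 1/(8299/51089 - 19649) = 1/(-1003839462/51089) = -51089/1003839462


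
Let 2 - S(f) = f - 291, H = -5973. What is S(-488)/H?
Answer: -71/543 ≈ -0.13075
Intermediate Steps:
S(f) = 293 - f (S(f) = 2 - (f - 291) = 2 - (-291 + f) = 2 + (291 - f) = 293 - f)
S(-488)/H = (293 - 1*(-488))/(-5973) = (293 + 488)*(-1/5973) = 781*(-1/5973) = -71/543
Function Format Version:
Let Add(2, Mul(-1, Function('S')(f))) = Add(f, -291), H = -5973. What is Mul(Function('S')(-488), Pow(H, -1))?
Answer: Rational(-71, 543) ≈ -0.13075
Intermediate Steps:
Function('S')(f) = Add(293, Mul(-1, f)) (Function('S')(f) = Add(2, Mul(-1, Add(f, -291))) = Add(2, Mul(-1, Add(-291, f))) = Add(2, Add(291, Mul(-1, f))) = Add(293, Mul(-1, f)))
Mul(Function('S')(-488), Pow(H, -1)) = Mul(Add(293, Mul(-1, -488)), Pow(-5973, -1)) = Mul(Add(293, 488), Rational(-1, 5973)) = Mul(781, Rational(-1, 5973)) = Rational(-71, 543)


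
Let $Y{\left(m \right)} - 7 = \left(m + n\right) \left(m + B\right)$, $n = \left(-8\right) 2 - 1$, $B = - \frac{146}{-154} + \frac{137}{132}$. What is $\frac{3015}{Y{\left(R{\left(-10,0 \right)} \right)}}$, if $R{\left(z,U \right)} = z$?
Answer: $\frac{928620}{68801} \approx 13.497$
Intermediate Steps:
$B = \frac{1835}{924}$ ($B = \left(-146\right) \left(- \frac{1}{154}\right) + 137 \cdot \frac{1}{132} = \frac{73}{77} + \frac{137}{132} = \frac{1835}{924} \approx 1.9859$)
$n = -17$ ($n = -16 - 1 = -17$)
$Y{\left(m \right)} = 7 + \left(-17 + m\right) \left(\frac{1835}{924} + m\right)$ ($Y{\left(m \right)} = 7 + \left(m - 17\right) \left(m + \frac{1835}{924}\right) = 7 + \left(-17 + m\right) \left(\frac{1835}{924} + m\right)$)
$\frac{3015}{Y{\left(R{\left(-10,0 \right)} \right)}} = \frac{3015}{- \frac{24727}{924} + \left(-10\right)^{2} - - \frac{69365}{462}} = \frac{3015}{- \frac{24727}{924} + 100 + \frac{69365}{462}} = \frac{3015}{\frac{68801}{308}} = 3015 \cdot \frac{308}{68801} = \frac{928620}{68801}$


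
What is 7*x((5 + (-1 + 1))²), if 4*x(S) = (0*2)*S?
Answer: 0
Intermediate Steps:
x(S) = 0 (x(S) = ((0*2)*S)/4 = (0*S)/4 = (¼)*0 = 0)
7*x((5 + (-1 + 1))²) = 7*0 = 0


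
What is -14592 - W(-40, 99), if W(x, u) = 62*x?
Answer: -12112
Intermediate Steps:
-14592 - W(-40, 99) = -14592 - 62*(-40) = -14592 - 1*(-2480) = -14592 + 2480 = -12112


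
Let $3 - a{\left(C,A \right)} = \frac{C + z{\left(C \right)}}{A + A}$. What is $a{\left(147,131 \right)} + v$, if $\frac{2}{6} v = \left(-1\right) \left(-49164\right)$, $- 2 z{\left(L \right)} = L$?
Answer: $\frac{77287233}{524} \approx 1.4749 \cdot 10^{5}$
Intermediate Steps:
$z{\left(L \right)} = - \frac{L}{2}$
$v = 147492$ ($v = 3 \left(\left(-1\right) \left(-49164\right)\right) = 3 \cdot 49164 = 147492$)
$a{\left(C,A \right)} = 3 - \frac{C}{4 A}$ ($a{\left(C,A \right)} = 3 - \frac{C - \frac{C}{2}}{A + A} = 3 - \frac{\frac{1}{2} C}{2 A} = 3 - \frac{C}{2} \frac{1}{2 A} = 3 - \frac{C}{4 A}$)
$a{\left(147,131 \right)} + v = \left(3 - \frac{147}{4 \cdot 131}\right) + 147492 = \left(3 - \frac{147}{4} \cdot \frac{1}{131}\right) + 147492 = \left(3 - \frac{147}{524}\right) + 147492 = \frac{1425}{524} + 147492 = \frac{77287233}{524}$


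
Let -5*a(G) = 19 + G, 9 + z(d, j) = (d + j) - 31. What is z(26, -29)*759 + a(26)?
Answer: -32646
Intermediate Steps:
z(d, j) = -40 + d + j (z(d, j) = -9 + ((d + j) - 31) = -9 + (-31 + d + j) = -40 + d + j)
a(G) = -19/5 - G/5 (a(G) = -(19 + G)/5 = -19/5 - G/5)
z(26, -29)*759 + a(26) = (-40 + 26 - 29)*759 + (-19/5 - ⅕*26) = -43*759 + (-19/5 - 26/5) = -32637 - 9 = -32646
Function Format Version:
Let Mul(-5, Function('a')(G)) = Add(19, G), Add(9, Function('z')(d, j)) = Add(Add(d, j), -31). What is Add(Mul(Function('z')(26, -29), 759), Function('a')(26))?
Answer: -32646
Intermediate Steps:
Function('z')(d, j) = Add(-40, d, j) (Function('z')(d, j) = Add(-9, Add(Add(d, j), -31)) = Add(-9, Add(-31, d, j)) = Add(-40, d, j))
Function('a')(G) = Add(Rational(-19, 5), Mul(Rational(-1, 5), G)) (Function('a')(G) = Mul(Rational(-1, 5), Add(19, G)) = Add(Rational(-19, 5), Mul(Rational(-1, 5), G)))
Add(Mul(Function('z')(26, -29), 759), Function('a')(26)) = Add(Mul(Add(-40, 26, -29), 759), Add(Rational(-19, 5), Mul(Rational(-1, 5), 26))) = Add(Mul(-43, 759), Add(Rational(-19, 5), Rational(-26, 5))) = Add(-32637, -9) = -32646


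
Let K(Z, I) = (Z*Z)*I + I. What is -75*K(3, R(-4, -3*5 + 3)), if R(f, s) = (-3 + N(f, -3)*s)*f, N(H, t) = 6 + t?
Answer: -117000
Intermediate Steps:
R(f, s) = f*(-3 + 3*s) (R(f, s) = (-3 + (6 - 3)*s)*f = (-3 + 3*s)*f = f*(-3 + 3*s))
K(Z, I) = I + I*Z² (K(Z, I) = Z²*I + I = I*Z² + I = I + I*Z²)
-75*K(3, R(-4, -3*5 + 3)) = -75*3*(-4)*(-1 + (-3*5 + 3))*(1 + 3²) = -75*3*(-4)*(-1 + (-15 + 3))*(1 + 9) = -75*3*(-4)*(-1 - 12)*10 = -75*3*(-4)*(-13)*10 = -11700*10 = -75*1560 = -117000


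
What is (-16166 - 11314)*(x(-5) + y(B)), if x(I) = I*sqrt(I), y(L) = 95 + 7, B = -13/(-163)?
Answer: -2802960 + 137400*I*sqrt(5) ≈ -2.803e+6 + 3.0724e+5*I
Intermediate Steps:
B = 13/163 (B = -13*(-1/163) = 13/163 ≈ 0.079755)
y(L) = 102
x(I) = I**(3/2)
(-16166 - 11314)*(x(-5) + y(B)) = (-16166 - 11314)*((-5)**(3/2) + 102) = -27480*(-5*I*sqrt(5) + 102) = -27480*(102 - 5*I*sqrt(5)) = -2802960 + 137400*I*sqrt(5)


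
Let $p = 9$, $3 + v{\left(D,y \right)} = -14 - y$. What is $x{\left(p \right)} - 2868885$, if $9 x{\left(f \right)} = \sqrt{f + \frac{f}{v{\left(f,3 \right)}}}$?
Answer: $-2868885 + \frac{\sqrt{95}}{30} \approx -2.8689 \cdot 10^{6}$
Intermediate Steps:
$v{\left(D,y \right)} = -17 - y$ ($v{\left(D,y \right)} = -3 - \left(14 + y\right) = -17 - y$)
$x{\left(f \right)} = \frac{\sqrt{95} \sqrt{f}}{90}$ ($x{\left(f \right)} = \frac{\sqrt{f + \frac{f}{-17 - 3}}}{9} = \frac{\sqrt{f + \frac{f}{-20}}}{9} = \frac{\sqrt{f + f \left(- \frac{1}{20}\right)}}{9} = \frac{\sqrt{f - \frac{f}{20}}}{9} = \frac{\sqrt{\frac{19 f}{20}}}{9} = \frac{\frac{1}{10} \sqrt{95} \sqrt{f}}{9} = \frac{\sqrt{95} \sqrt{f}}{90}$)
$x{\left(p \right)} - 2868885 = \frac{\sqrt{95} \sqrt{9}}{90} - 2868885 = \frac{1}{90} \sqrt{95} \cdot 3 - 2868885 = \frac{\sqrt{95}}{30} - 2868885 = -2868885 + \frac{\sqrt{95}}{30}$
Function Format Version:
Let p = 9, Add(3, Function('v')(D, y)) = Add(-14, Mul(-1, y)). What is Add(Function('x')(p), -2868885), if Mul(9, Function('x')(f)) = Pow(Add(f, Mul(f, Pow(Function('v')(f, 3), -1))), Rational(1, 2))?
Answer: Add(-2868885, Mul(Rational(1, 30), Pow(95, Rational(1, 2)))) ≈ -2.8689e+6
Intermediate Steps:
Function('v')(D, y) = Add(-17, Mul(-1, y)) (Function('v')(D, y) = Add(-3, Add(-14, Mul(-1, y))) = Add(-17, Mul(-1, y)))
Function('x')(f) = Mul(Rational(1, 90), Pow(95, Rational(1, 2)), Pow(f, Rational(1, 2))) (Function('x')(f) = Mul(Rational(1, 9), Pow(Add(f, Mul(f, Pow(Add(-17, Mul(-1, 3)), -1))), Rational(1, 2))) = Mul(Rational(1, 9), Pow(Add(f, Mul(f, Pow(Add(-17, -3), -1))), Rational(1, 2))) = Mul(Rational(1, 9), Pow(Add(f, Mul(f, Pow(-20, -1))), Rational(1, 2))) = Mul(Rational(1, 9), Pow(Add(f, Mul(f, Rational(-1, 20))), Rational(1, 2))) = Mul(Rational(1, 9), Pow(Add(f, Mul(Rational(-1, 20), f)), Rational(1, 2))) = Mul(Rational(1, 9), Pow(Mul(Rational(19, 20), f), Rational(1, 2))) = Mul(Rational(1, 9), Mul(Rational(1, 10), Pow(95, Rational(1, 2)), Pow(f, Rational(1, 2)))) = Mul(Rational(1, 90), Pow(95, Rational(1, 2)), Pow(f, Rational(1, 2))))
Add(Function('x')(p), -2868885) = Add(Mul(Rational(1, 90), Pow(95, Rational(1, 2)), Pow(9, Rational(1, 2))), -2868885) = Add(Mul(Rational(1, 90), Pow(95, Rational(1, 2)), 3), -2868885) = Add(Mul(Rational(1, 30), Pow(95, Rational(1, 2))), -2868885) = Add(-2868885, Mul(Rational(1, 30), Pow(95, Rational(1, 2))))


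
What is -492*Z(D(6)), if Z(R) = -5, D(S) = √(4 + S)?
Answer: 2460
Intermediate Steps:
-492*Z(D(6)) = -492*(-5) = 2460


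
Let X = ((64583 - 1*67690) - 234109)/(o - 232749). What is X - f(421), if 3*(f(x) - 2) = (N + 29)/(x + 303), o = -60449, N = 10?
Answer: -128308947/106137676 ≈ -1.2089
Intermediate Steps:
X = 118608/146599 (X = ((64583 - 1*67690) - 234109)/(-60449 - 232749) = ((64583 - 67690) - 234109)/(-293198) = (-3107 - 234109)*(-1/293198) = -237216*(-1/293198) = 118608/146599 ≈ 0.80906)
f(x) = 2 + 13/(303 + x) (f(x) = 2 + ((10 + 29)/(x + 303))/3 = 2 + (39/(303 + x))/3 = 2 + 13/(303 + x))
X - f(421) = 118608/146599 - (619 + 2*421)/(303 + 421) = 118608/146599 - (619 + 842)/724 = 118608/146599 - 1461/724 = -128308947/106137676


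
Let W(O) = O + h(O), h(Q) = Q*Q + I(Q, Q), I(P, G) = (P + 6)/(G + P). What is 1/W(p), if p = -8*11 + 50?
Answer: 19/26722 ≈ 0.00071102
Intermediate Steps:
p = -38 (p = -88 + 50 = -38)
I(P, G) = (6 + P)/(G + P)
h(Q) = Q² + (6 + Q)/(2*Q) (h(Q) = Q*Q + (6 + Q)/(Q + Q) = Q² + (6 + Q)/((2*Q)) = Q² + (1/(2*Q))*(6 + Q) = Q² + (6 + Q)/(2*Q))
W(O) = O + (3 + O³ + O/2)/O
1/W(p) = 1/(½ - 38 + (-38)² + 3/(-38)) = 1/(½ - 38 + 1444 + 3*(-1/38)) = 1/(½ - 38 + 1444 - 3/38) = 1/(26722/19) = 19/26722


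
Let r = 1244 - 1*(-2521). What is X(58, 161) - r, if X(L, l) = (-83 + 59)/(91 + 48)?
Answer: -523359/139 ≈ -3765.2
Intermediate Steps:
X(L, l) = -24/139
r = 3765 (r = 1244 + 2521 = 3765)
X(58, 161) - r = -24/139 - 1*3765 = -24/139 - 3765 = -523359/139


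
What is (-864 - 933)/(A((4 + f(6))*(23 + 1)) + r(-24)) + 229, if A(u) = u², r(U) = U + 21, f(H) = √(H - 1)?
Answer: 1017203580/4452481 + 920064*√5/4452481 ≈ 228.92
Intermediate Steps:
f(H) = √(-1 + H)
r(U) = 21 + U
(-864 - 933)/(A((4 + f(6))*(23 + 1)) + r(-24)) + 229 = (-864 - 933)/(((4 + √(-1 + 6))*(23 + 1))² + (21 - 24)) + 229 = -1797/(((4 + √5)*24)² - 3) + 229 = -1797/((96 + 24*√5)² - 3) + 229 = -1797/(-3 + (96 + 24*√5)²) + 229 = 229 - 1797/(-3 + (96 + 24*√5)²)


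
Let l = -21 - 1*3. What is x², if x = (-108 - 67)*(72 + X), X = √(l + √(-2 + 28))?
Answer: 30625*(72 + I*√(24 - √26))² ≈ 1.5818e+8 + 1.9173e+7*I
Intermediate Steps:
l = -24 (l = -21 - 3 = -24)
X = √(-24 + √26) (X = √(-24 + √(-2 + 28)) = √(-24 + √26) ≈ 4.3475*I)
x = -12600 - 175*√(-24 + √26) (x = (-108 - 67)*(72 + √(-24 + √26)) = -175*(72 + √(-24 + √26)) = -12600 - 175*√(-24 + √26) ≈ -12600.0 - 760.82*I)
x² = (-12600 - 175*I*√(24 - √26))²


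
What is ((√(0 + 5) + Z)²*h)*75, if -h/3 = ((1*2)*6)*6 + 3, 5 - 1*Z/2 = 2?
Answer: -691875 - 202500*√5 ≈ -1.1447e+6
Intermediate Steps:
Z = 6 (Z = 10 - 2*2 = 10 - 4 = 6)
h = -225 (h = -3*(((1*2)*6)*6 + 3) = -3*((2*6)*6 + 3) = -3*(12*6 + 3) = -3*(72 + 3) = -3*75 = -225)
((√(0 + 5) + Z)²*h)*75 = ((√(0 + 5) + 6)²*(-225))*75 = ((√5 + 6)²*(-225))*75 = ((6 + √5)²*(-225))*75 = -225*(6 + √5)²*75 = -16875*(6 + √5)²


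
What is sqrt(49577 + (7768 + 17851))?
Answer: 2*sqrt(18799) ≈ 274.22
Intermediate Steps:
sqrt(49577 + (7768 + 17851)) = sqrt(49577 + 25619) = sqrt(75196) = 2*sqrt(18799)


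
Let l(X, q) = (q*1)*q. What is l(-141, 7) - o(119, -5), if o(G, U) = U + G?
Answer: -65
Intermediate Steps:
l(X, q) = q² (l(X, q) = q*q = q²)
o(G, U) = G + U
l(-141, 7) - o(119, -5) = 7² - (119 - 5) = 49 - 1*114 = 49 - 114 = -65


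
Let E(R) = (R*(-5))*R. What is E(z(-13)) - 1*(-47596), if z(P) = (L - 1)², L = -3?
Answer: 46316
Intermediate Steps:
z(P) = 16 (z(P) = (-3 - 1)² = (-4)² = 16)
E(R) = -5*R² (E(R) = (-5*R)*R = -5*R²)
E(z(-13)) - 1*(-47596) = -5*16² - 1*(-47596) = -5*256 + 47596 = -1280 + 47596 = 46316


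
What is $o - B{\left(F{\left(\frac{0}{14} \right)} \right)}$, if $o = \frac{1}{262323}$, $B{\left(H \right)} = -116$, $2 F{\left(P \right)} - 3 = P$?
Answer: $\frac{30429469}{262323} \approx 116.0$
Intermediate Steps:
$F{\left(P \right)} = \frac{3}{2} + \frac{P}{2}$
$o = \frac{1}{262323} \approx 3.8121 \cdot 10^{-6}$
$o - B{\left(F{\left(\frac{0}{14} \right)} \right)} = \frac{1}{262323} - -116 = \frac{1}{262323} + 116 = \frac{30429469}{262323}$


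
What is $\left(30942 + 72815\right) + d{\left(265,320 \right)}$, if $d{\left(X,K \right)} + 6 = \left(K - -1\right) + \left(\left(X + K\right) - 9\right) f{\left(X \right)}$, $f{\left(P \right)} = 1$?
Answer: $104648$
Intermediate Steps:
$d{\left(X,K \right)} = -14 + X + 2 K$ ($d{\left(X,K \right)} = -6 + \left(\left(K - -1\right) + \left(\left(X + K\right) - 9\right) 1\right) = -6 + \left(\left(K + 1\right) + \left(\left(K + X\right) - 9\right) 1\right) = -6 + \left(\left(1 + K\right) + \left(-9 + K + X\right) 1\right) = -6 + \left(\left(1 + K\right) + \left(-9 + K + X\right)\right) = -6 + \left(-8 + X + 2 K\right) = -14 + X + 2 K$)
$\left(30942 + 72815\right) + d{\left(265,320 \right)} = \left(30942 + 72815\right) + \left(-14 + 265 + 2 \cdot 320\right) = 103757 + \left(-14 + 265 + 640\right) = 103757 + 891 = 104648$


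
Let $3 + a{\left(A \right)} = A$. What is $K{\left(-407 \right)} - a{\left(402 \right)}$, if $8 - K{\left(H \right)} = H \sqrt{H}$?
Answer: $-391 + 407 i \sqrt{407} \approx -391.0 + 8210.9 i$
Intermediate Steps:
$a{\left(A \right)} = -3 + A$
$K{\left(H \right)} = 8 - H^{\frac{3}{2}}$ ($K{\left(H \right)} = 8 - H \sqrt{H} = 8 - H^{\frac{3}{2}}$)
$K{\left(-407 \right)} - a{\left(402 \right)} = \left(8 - \left(-407\right)^{\frac{3}{2}}\right) - \left(-3 + 402\right) = \left(8 - - 407 i \sqrt{407}\right) - 399 = \left(8 + 407 i \sqrt{407}\right) - 399 = -391 + 407 i \sqrt{407}$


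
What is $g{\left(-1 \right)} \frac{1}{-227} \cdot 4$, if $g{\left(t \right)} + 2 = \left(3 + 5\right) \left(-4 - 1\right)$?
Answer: $\frac{168}{227} \approx 0.74009$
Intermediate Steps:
$g{\left(t \right)} = -42$ ($g{\left(t \right)} = -2 + \left(3 + 5\right) \left(-4 - 1\right) = -2 + 8 \left(-5\right) = -2 - 40 = -42$)
$g{\left(-1 \right)} \frac{1}{-227} \cdot 4 = - 42 \frac{1}{-227} \cdot 4 = - 42 \left(\left(- \frac{1}{227}\right) 4\right) = \left(-42\right) \left(- \frac{4}{227}\right) = \frac{168}{227}$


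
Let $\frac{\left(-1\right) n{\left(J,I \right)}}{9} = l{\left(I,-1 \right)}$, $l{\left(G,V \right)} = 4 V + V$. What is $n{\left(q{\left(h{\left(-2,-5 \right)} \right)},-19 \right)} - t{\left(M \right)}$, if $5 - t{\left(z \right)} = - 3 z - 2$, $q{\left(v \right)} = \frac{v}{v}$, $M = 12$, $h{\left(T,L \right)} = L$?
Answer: $2$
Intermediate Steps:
$l{\left(G,V \right)} = 5 V$
$q{\left(v \right)} = 1$
$t{\left(z \right)} = 7 + 3 z$ ($t{\left(z \right)} = 5 - \left(- 3 z - 2\right) = 5 - \left(-2 - 3 z\right) = 5 + \left(2 + 3 z\right) = 7 + 3 z$)
$n{\left(J,I \right)} = 45$ ($n{\left(J,I \right)} = - 9 \cdot 5 \left(-1\right) = \left(-9\right) \left(-5\right) = 45$)
$n{\left(q{\left(h{\left(-2,-5 \right)} \right)},-19 \right)} - t{\left(M \right)} = 45 - \left(7 + 3 \cdot 12\right) = 45 - \left(7 + 36\right) = 45 - 43 = 2$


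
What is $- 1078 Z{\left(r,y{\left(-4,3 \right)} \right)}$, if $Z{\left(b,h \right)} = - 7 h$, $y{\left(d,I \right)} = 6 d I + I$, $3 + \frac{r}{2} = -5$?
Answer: $-520674$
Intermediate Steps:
$r = -16$ ($r = -6 + 2 \left(-5\right) = -6 - 10 = -16$)
$y{\left(d,I \right)} = I + 6 I d$ ($y{\left(d,I \right)} = 6 I d + I = I + 6 I d$)
$- 1078 Z{\left(r,y{\left(-4,3 \right)} \right)} = - 1078 \left(- 7 \cdot 3 \left(1 + 6 \left(-4\right)\right)\right) = - 1078 \left(- 7 \cdot 3 \left(1 - 24\right)\right) = - 1078 \left(- 7 \cdot 3 \left(-23\right)\right) = - 1078 \left(\left(-7\right) \left(-69\right)\right) = \left(-1078\right) 483 = -520674$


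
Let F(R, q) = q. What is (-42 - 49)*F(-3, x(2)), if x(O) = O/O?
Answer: -91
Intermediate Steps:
x(O) = 1
(-42 - 49)*F(-3, x(2)) = (-42 - 49)*1 = -91*1 = -91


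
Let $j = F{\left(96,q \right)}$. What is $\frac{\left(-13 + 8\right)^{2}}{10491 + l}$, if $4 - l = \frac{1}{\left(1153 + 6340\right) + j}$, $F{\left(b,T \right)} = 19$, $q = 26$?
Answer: $\frac{187800}{78838439} \approx 0.0023821$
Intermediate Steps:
$j = 19$
$l = \frac{30047}{7512}$ ($l = 4 - \frac{1}{\left(1153 + 6340\right) + 19} = 4 - \frac{1}{7493 + 19} = 4 - \frac{1}{7512} = \frac{30047}{7512} \approx 3.9999$)
$\frac{\left(-13 + 8\right)^{2}}{10491 + l} = \frac{\left(-13 + 8\right)^{2}}{10491 + \frac{30047}{7512}} = \frac{\left(-5\right)^{2}}{\frac{78838439}{7512}} = 25 \cdot \frac{7512}{78838439} = \frac{187800}{78838439}$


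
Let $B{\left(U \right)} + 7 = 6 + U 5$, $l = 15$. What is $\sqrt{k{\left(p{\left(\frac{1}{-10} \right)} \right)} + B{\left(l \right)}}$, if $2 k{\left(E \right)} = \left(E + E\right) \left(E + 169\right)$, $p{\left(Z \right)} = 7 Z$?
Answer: $\frac{i \sqrt{4381}}{10} \approx 6.6189 i$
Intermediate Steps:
$B{\left(U \right)} = -1 + 5 U$ ($B{\left(U \right)} = -7 + \left(6 + U 5\right) = -7 + \left(6 + 5 U\right) = -1 + 5 U$)
$k{\left(E \right)} = E \left(169 + E\right)$ ($k{\left(E \right)} = \frac{\left(E + E\right) \left(E + 169\right)}{2} = \frac{2 E \left(169 + E\right)}{2} = E \left(169 + E\right)$)
$\sqrt{k{\left(p{\left(\frac{1}{-10} \right)} \right)} + B{\left(l \right)}} = \sqrt{\frac{7}{-10} \left(169 + \frac{7}{-10}\right) + \left(-1 + 5 \cdot 15\right)} = \sqrt{7 \left(- \frac{1}{10}\right) \left(169 + 7 \left(- \frac{1}{10}\right)\right) + \left(-1 + 75\right)} = \sqrt{- \frac{7 \left(169 - \frac{7}{10}\right)}{10} + 74} = \sqrt{\left(- \frac{7}{10}\right) \frac{1683}{10} + 74} = \sqrt{- \frac{11781}{100} + 74} = \sqrt{- \frac{4381}{100}} = \frac{i \sqrt{4381}}{10}$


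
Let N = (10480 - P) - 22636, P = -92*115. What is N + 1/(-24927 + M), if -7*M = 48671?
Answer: -50242881/31880 ≈ -1576.0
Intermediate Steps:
M = -6953 (M = -⅐*48671 = -6953)
P = -10580
N = -1576 (N = (10480 - 1*(-10580)) - 22636 = (10480 + 10580) - 22636 = 21060 - 22636 = -1576)
N + 1/(-24927 + M) = -1576 + 1/(-24927 - 6953) = -1576 + 1/(-31880) = -1576 - 1/31880 = -50242881/31880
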